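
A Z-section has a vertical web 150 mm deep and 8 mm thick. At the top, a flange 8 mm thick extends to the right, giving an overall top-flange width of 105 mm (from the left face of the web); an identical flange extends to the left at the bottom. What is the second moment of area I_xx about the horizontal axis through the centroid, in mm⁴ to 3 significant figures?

Treat the section as a set of non-overlapping primitives; coordinates are from the bounding-box lower-left.
Web: 8 × 150, A = 1 200 mm², y = 75 mm, Ī = 2 250 000 mm⁴.
Top flange (beyond web): 97 × 8, A = 776 mm², y = 146 mm, Ī = 4138.7 mm⁴.
Bottom flange (beyond web): 97 × 8, A = 776 mm², y = 4 mm, Ī = 4138.7 mm⁴.
Centroid: ȳ = ΣA·y / ΣA = 75 mm.
Transfer each piece to the horizontal axis through the centroid using Ī + A·d² with d = y − 75:
  web: d = 0 mm → contributes +2 250 000 mm⁴
  top flange (beyond web): d = 71 mm → contributes +3 915 955 mm⁴
  bottom flange (beyond web): d = -71 mm → contributes +3 915 955 mm⁴
Total I = 10 081 909 mm⁴.

I_xx ≈ 1.01 × 10⁷ mm⁴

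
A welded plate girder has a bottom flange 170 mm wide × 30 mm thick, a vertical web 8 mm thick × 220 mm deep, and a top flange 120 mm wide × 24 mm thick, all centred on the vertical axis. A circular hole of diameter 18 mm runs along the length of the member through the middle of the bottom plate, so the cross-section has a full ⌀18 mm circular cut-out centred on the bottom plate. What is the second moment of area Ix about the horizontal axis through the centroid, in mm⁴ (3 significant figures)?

Ix ≈ 1.19 × 10⁸ mm⁴

Split into non-overlapping primitives; take the origin at the lower-left of the bounding box.
Bottom plate: 170 × 30, A = 5 100 mm², y = 15 mm, Ī = 382 500 mm⁴.
Web plate: 8 × 220, A = 1 760 mm², y = 140 mm, Ī = 7 098 667 mm⁴.
Top plate: 120 × 24, A = 2 880 mm², y = 262 mm, Ī = 138 240 mm⁴.
Hole (subtracted): ⌀18, A = 254.47 mm², y = 15 mm, Ī = 5 153 mm⁴.
Centroid: ȳ = ΣA·y / ΣA = 113.19 mm.
Transfer each piece to the horizontal axis through the centroid using Ī + A·d² with d = y − 113.19:
  bottom plate: d = -98.187 mm → contributes +49 550 444 mm⁴
  web plate: d = 26.813 mm → contributes +8 363 954 mm⁴
  top plate: d = 148.81 mm → contributes +63 916 353 mm⁴
  hole: d = -98.187 mm → contributes −2 458 431 mm⁴
Total I = 119 372 320 mm⁴.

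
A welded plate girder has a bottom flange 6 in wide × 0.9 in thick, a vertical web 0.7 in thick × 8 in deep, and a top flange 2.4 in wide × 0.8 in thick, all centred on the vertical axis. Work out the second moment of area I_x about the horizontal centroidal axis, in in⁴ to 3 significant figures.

Split into non-overlapping primitives; take the origin at the lower-left of the bounding box.
Bottom plate: 6 × 0.9, A = 5.4 in², y = 0.45 in, Ī = 0.3645 in⁴.
Web plate: 0.7 × 8, A = 5.6 in², y = 4.9 in, Ī = 29.867 in⁴.
Top plate: 2.4 × 0.8, A = 1.92 in², y = 9.3 in, Ī = 0.1024 in⁴.
Centroid: ȳ = ΣA·y / ΣA = 3.694 in.
Transfer each piece to the horizontal centroidal axis using Ī + A·d² with d = y − 3.694:
  bottom plate: d = -3.244 in → contributes +57.19 in⁴
  web plate: d = 1.206 in → contributes +38.012 in⁴
  top plate: d = 5.606 in → contributes +60.443 in⁴
Total I = 155.65 in⁴.

I_x ≈ 156 in⁴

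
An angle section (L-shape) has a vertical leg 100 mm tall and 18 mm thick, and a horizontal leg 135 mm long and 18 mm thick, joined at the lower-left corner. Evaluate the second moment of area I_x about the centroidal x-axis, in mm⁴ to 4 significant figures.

Break the section into simple shapes (no overlaps), measuring from the bottom-left corner of the bounding box.
Vertical leg: 18 × 100, A = 1 800 mm², y = 50 mm, Ī = 1 500 000 mm⁴.
Horizontal leg (remainder): 117 × 18, A = 2 106 mm², y = 9 mm, Ī = 56 862 mm⁴.
Centroid: ȳ = ΣA·y / ΣA = 27.894 mm.
Transfer each piece to the centroidal x-axis using Ī + A·d² with d = y − 27.894:
  vertical leg: d = 22.106 mm → contributes +2 379 615 mm⁴
  horizontal leg (remainder): d = -18.894 mm → contributes +808 669 mm⁴
Total I = 3 188 284 mm⁴.

I_x ≈ 3.188 × 10⁶ mm⁴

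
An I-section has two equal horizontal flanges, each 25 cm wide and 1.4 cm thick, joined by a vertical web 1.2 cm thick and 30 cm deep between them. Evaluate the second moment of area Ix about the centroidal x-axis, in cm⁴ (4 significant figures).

Split into non-overlapping primitives; take the origin at the lower-left of the bounding box.
Bottom flange: 25 × 1.4, A = 35 cm², y = 0.7 cm, Ī = 5.71667 cm⁴.
Web: 1.2 × 30, A = 36 cm², y = 16.4 cm, Ī = 2 700 cm⁴.
Top flange: 25 × 1.4, A = 35 cm², y = 32.1 cm, Ī = 5.71667 cm⁴.
By symmetry the centroid is at mid-height, ȳ = 16.4 cm.
Transfer each piece to the centroidal x-axis using Ī + A·d² with d = y − 16.4:
  bottom flange: d = -15.7 cm → contributes +8632.87 cm⁴
  web: d = 0 cm → contributes +2 700 cm⁴
  top flange: d = 15.7 cm → contributes +8632.87 cm⁴
Total I = 19965.7 cm⁴.

Ix ≈ 1.997 × 10⁴ cm⁴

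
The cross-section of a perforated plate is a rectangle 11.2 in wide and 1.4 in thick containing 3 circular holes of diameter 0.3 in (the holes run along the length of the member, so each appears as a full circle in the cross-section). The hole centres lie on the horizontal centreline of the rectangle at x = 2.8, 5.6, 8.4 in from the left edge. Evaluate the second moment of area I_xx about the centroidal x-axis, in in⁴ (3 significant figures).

Decompose the section into non-overlapping parts with the origin at the bottom-left of its bounding rectangle.
Plate: 11.2 × 1.4, A = 15.68 in², y = 0.7 in, Ī = 2.5611 in⁴.
Hole 1 (subtracted): ⌀0.3, A = 0.070686 in², y = 0.7 in, Ī = 0.00039761 in⁴.
Hole 2 (subtracted): ⌀0.3, A = 0.070686 in², y = 0.7 in, Ī = 0.00039761 in⁴.
Hole 3 (subtracted): ⌀0.3, A = 0.070686 in², y = 0.7 in, Ī = 0.00039761 in⁴.
By symmetry the centroid is at mid-height, ȳ = 0.7 in.
All pieces are centred on the centroidal x-axis, so I = ΣĪ (holes subtracted) = 2.5599 in⁴.

I_xx ≈ 2.56 in⁴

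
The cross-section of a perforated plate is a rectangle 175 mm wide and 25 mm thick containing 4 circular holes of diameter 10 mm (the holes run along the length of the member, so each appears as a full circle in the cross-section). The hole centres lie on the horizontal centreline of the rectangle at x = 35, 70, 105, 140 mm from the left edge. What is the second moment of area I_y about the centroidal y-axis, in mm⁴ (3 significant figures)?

I_y ≈ 1.07 × 10⁷ mm⁴

Break the section into simple shapes (no overlaps), measuring from the bottom-left corner of the bounding box.
Plate: 175 × 25, A = 4 375 mm², x = 87.5 mm, Ī = 11 165 365 mm⁴.
Hole 1 (subtracted): ⌀10, A = 78.54 mm², x = 35 mm, Ī = 490.87 mm⁴.
Hole 2 (subtracted): ⌀10, A = 78.54 mm², x = 70 mm, Ī = 490.87 mm⁴.
Hole 3 (subtracted): ⌀10, A = 78.54 mm², x = 105 mm, Ī = 490.87 mm⁴.
Hole 4 (subtracted): ⌀10, A = 78.54 mm², x = 140 mm, Ī = 490.87 mm⁴.
By symmetry the centroid is at mid-width, x̄ = 87.5 mm.
Transfer each piece to the centroidal y-axis using Ī + A·d² with d = x − 87.5:
  plate: d = 0 mm → contributes +11 165 365 mm⁴
  hole 1: d = -52.5 mm → contributes −216 966 mm⁴
  hole 2: d = -17.5 mm → contributes −24 544 mm⁴
  hole 3: d = 17.5 mm → contributes −24 544 mm⁴
  hole 4: d = 52.5 mm → contributes −216 966 mm⁴
Total I = 10 682 345 mm⁴.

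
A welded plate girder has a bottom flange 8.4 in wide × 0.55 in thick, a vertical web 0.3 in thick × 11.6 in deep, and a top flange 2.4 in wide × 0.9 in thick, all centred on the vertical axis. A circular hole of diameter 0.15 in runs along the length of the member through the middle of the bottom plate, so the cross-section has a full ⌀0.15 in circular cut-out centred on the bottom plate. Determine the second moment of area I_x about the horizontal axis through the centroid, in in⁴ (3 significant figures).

Break the section into simple shapes (no overlaps), measuring from the bottom-left corner of the bounding box.
Bottom plate: 8.4 × 0.55, A = 4.62 in², y = 0.275 in, Ī = 0.11646 in⁴.
Web plate: 0.3 × 11.6, A = 3.48 in², y = 6.35 in, Ī = 39.022 in⁴.
Top plate: 2.4 × 0.9, A = 2.16 in², y = 12.6 in, Ī = 0.1458 in⁴.
Hole (subtracted): ⌀0.15, A = 0.017671 in², y = 0.275 in, Ī = 0.00002485 in⁴.
Centroid: ȳ = ΣA·y / ΣA = 4.9383 in.
Transfer each piece to the horizontal axis through the centroid using Ī + A·d² with d = y − 4.9383:
  bottom plate: d = -4.6633 in → contributes +100.58 in⁴
  web plate: d = 1.4117 in → contributes +45.958 in⁴
  top plate: d = 7.6617 in → contributes +126.94 in⁴
  hole: d = -4.6633 in → contributes −0.38431 in⁴
Total I = 273.1 in⁴.

I_x ≈ 273 in⁴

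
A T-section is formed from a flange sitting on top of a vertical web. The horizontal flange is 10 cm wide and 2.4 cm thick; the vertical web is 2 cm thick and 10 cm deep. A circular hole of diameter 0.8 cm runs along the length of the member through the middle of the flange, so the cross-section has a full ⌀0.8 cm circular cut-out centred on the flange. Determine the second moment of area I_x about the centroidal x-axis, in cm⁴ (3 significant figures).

I_x ≈ 593 cm⁴

Decompose the section into non-overlapping parts with the origin at the bottom-left of its bounding rectangle.
Flange: 10 × 2.4, A = 24 cm², y = 11.2 cm, Ī = 11.52 cm⁴.
Web: 2 × 10, A = 20 cm², y = 5 cm, Ī = 166.67 cm⁴.
Hole (subtracted): ⌀0.8, A = 0.50265 cm², y = 11.2 cm, Ī = 0.020106 cm⁴.
Centroid: ȳ = ΣA·y / ΣA = 8.3493 cm.
Transfer each piece to the centroidal x-axis using Ī + A·d² with d = y − 8.3493:
  flange: d = 2.8507 cm → contributes +206.56 cm⁴
  web: d = -3.3493 cm → contributes +391.02 cm⁴
  hole: d = 2.8507 cm → contributes −4.1051 cm⁴
Total I = 593.47 cm⁴.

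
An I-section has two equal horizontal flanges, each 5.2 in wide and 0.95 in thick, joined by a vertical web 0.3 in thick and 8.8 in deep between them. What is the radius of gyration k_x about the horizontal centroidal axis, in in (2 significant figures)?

Break the section into simple shapes (no overlaps), measuring from the bottom-left corner of the bounding box.
Bottom flange: 5.2 × 0.95, A = 4.94 in², y = 0.475 in, Ī = 0.3715 in⁴.
Web: 0.3 × 8.8, A = 2.64 in², y = 5.35 in, Ī = 17.04 in⁴.
Top flange: 5.2 × 0.95, A = 4.94 in², y = 10.23 in, Ī = 0.3715 in⁴.
By symmetry the centroid is at mid-height, ȳ = 5.35 in.
Transfer each piece to the horizontal centroidal axis using Ī + A·d² with d = y − 5.35:
  bottom flange: d = -4.875 in → contributes +117.8 in⁴
  web: d = 0 in → contributes +17.04 in⁴
  top flange: d = 4.875 in → contributes +117.8 in⁴
Total I = 252.6 in⁴.
Radius of gyration: k = √(I/A) = √(252.6 / 12.52) = 4.492 in.

k_x ≈ 4.5 in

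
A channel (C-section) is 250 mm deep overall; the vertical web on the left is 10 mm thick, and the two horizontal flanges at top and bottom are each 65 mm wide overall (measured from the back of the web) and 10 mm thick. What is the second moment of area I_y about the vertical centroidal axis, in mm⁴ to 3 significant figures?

I_y ≈ 1.10 × 10⁶ mm⁴

Split into non-overlapping primitives; take the origin at the lower-left of the bounding box.
Web: 10 × 250, A = 2 500 mm², x = 5 mm, Ī = 20 833 mm⁴.
Top flange (beyond web): 55 × 10, A = 550 mm², x = 37.5 mm, Ī = 138 646 mm⁴.
Bottom flange (beyond web): 55 × 10, A = 550 mm², x = 37.5 mm, Ī = 138 646 mm⁴.
Centroid: x̄ = ΣA·x / ΣA = 14.931 mm.
Transfer each piece to the vertical centroidal axis using Ī + A·d² with d = x − 14.931:
  web: d = -9.9306 mm → contributes +267 373 mm⁴
  top flange (beyond web): d = 22.569 mm → contributes +418 805 mm⁴
  bottom flange (beyond web): d = 22.569 mm → contributes +418 805 mm⁴
Total I = 1 104 983 mm⁴.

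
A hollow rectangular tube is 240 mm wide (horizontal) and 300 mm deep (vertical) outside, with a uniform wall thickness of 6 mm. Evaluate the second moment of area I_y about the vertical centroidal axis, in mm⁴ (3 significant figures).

I_y ≈ 6.11 × 10⁷ mm⁴

Split into non-overlapping primitives; take the origin at the lower-left of the bounding box.
Outer rectangle: 240 × 300, A = 72 000 mm², x = 120 mm, Ī = 345 600 000 mm⁴.
Inner void (subtracted): 228 × 288, A = 65 664 mm², x = 120 mm, Ī = 284 456 448 mm⁴.
By symmetry the centroid is at mid-width, x̄ = 120 mm.
All pieces are centred on the vertical centroidal axis, so I = ΣĪ (holes subtracted) = 61 143 552 mm⁴.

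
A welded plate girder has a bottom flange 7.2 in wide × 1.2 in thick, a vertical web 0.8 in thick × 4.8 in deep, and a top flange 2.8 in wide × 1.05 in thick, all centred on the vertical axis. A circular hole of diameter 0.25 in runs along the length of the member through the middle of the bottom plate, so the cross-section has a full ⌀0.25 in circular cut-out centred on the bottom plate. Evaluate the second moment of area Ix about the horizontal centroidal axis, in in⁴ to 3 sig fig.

Break the section into simple shapes (no overlaps), measuring from the bottom-left corner of the bounding box.
Bottom plate: 7.2 × 1.2, A = 8.64 in², y = 0.6 in, Ī = 1.0368 in⁴.
Web plate: 0.8 × 4.8, A = 3.84 in², y = 3.6 in, Ī = 7.3728 in⁴.
Top plate: 2.8 × 1.05, A = 2.94 in², y = 6.525 in, Ī = 0.27011 in⁴.
Hole (subtracted): ⌀0.25, A = 0.049087 in², y = 0.6 in, Ī = 0.00019175 in⁴.
Centroid: ȳ = ΣA·y / ΣA = 2.4827 in.
Transfer each piece to the horizontal centroidal axis using Ī + A·d² with d = y − 2.4827:
  bottom plate: d = -1.8827 in → contributes +31.663 in⁴
  web plate: d = 1.1173 in → contributes +12.166 in⁴
  top plate: d = 4.0423 in → contributes +48.309 in⁴
  hole: d = -1.8827 in → contributes −0.17419 in⁴
Total I = 91.964 in⁴.

Ix ≈ 92.0 in⁴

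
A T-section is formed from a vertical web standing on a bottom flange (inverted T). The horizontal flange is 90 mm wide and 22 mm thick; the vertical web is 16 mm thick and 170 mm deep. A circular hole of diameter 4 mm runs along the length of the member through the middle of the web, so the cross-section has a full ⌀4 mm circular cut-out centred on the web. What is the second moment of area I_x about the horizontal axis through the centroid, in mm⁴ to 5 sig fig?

Break the section into simple shapes (no overlaps), measuring from the bottom-left corner of the bounding box.
Flange: 90 × 22, A = 1 980 mm², y = 11 mm, Ī = 79 860 mm⁴.
Web: 16 × 170, A = 2 720 mm², y = 107 mm, Ī = 6 550 667 mm⁴.
Hole (subtracted): ⌀4, A = 12.56637 mm², y = 107 mm, Ī = 12.56637 mm⁴.
Centroid: ȳ = ΣA·y / ΣA = 66.44903 mm.
Transfer each piece to the horizontal axis through the centroid using Ī + A·d² with d = y − 66.44903:
  flange: d = -55.44903 mm → contributes +6 167 557 mm⁴
  web: d = 40.55097 mm → contributes +11 023 384 mm⁴
  hole: d = 40.55097 mm → contributes −20676.47 mm⁴
Total I = 17 170 265 mm⁴.

I_x ≈ 1.7170 × 10⁷ mm⁴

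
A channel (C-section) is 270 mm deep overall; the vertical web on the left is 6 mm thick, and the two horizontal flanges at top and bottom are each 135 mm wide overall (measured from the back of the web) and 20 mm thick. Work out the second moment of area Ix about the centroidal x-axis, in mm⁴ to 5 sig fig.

Treat the section as a set of non-overlapping primitives; coordinates are from the bounding-box lower-left.
Web: 6 × 270, A = 1 620 mm², y = 135 mm, Ī = 9 841 500 mm⁴.
Top flange (beyond web): 129 × 20, A = 2 580 mm², y = 260 mm, Ī = 86 000 mm⁴.
Bottom flange (beyond web): 129 × 20, A = 2 580 mm², y = 10 mm, Ī = 86 000 mm⁴.
By symmetry the centroid is at mid-height, ȳ = 135 mm.
Transfer each piece to the centroidal x-axis using Ī + A·d² with d = y − 135:
  web: d = 0 mm → contributes +9 841 500 mm⁴
  top flange (beyond web): d = 125 mm → contributes +40 398 500 mm⁴
  bottom flange (beyond web): d = -125 mm → contributes +40 398 500 mm⁴
Total I = 90 638 500 mm⁴.

Ix ≈ 9.0639 × 10⁷ mm⁴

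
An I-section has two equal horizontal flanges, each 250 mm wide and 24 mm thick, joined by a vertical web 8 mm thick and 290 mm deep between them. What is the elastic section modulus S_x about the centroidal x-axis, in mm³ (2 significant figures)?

Treat the section as a set of non-overlapping primitives; coordinates are from the bounding-box lower-left.
Bottom flange: 250 × 24, A = 6 000 mm², y = 12 mm, Ī = 288 000 mm⁴.
Web: 8 × 290, A = 2 320 mm², y = 169 mm, Ī = 16 259 333 mm⁴.
Top flange: 250 × 24, A = 6 000 mm², y = 326 mm, Ī = 288 000 mm⁴.
By symmetry the centroid is at mid-height, ȳ = 169 mm.
Transfer each piece to the centroidal x-axis using Ī + A·d² with d = y − 169:
  bottom flange: d = -157 mm → contributes +148 182 000 mm⁴
  web: d = 0 mm → contributes +16 259 333 mm⁴
  top flange: d = 157 mm → contributes +148 182 000 mm⁴
Total I = 312 623 333 mm⁴.
Extreme fibre distance c = 169 mm; S = I/c = 1 849 842 mm³.

S_x ≈ 1.8 × 10⁶ mm³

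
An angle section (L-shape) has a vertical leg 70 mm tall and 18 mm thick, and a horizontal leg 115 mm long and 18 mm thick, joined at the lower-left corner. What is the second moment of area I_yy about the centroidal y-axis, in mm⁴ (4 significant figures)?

I_yy ≈ 3.823 × 10⁶ mm⁴

Split into non-overlapping primitives; take the origin at the lower-left of the bounding box.
Vertical leg: 18 × 70, A = 1 260 mm², x = 9 mm, Ī = 34 020 mm⁴.
Horizontal leg (remainder): 97 × 18, A = 1 746 mm², x = 66.5 mm, Ī = 1 369 010 mm⁴.
Centroid: x̄ = ΣA·x / ΣA = 42.3982 mm.
Transfer each piece to the centroidal y-axis using Ī + A·d² with d = x − 42.3982:
  vertical leg: d = -33.3982 mm → contributes +1 439 474 mm⁴
  horizontal leg (remainder): d = 24.1018 mm → contributes +2 383 255 mm⁴
Total I = 3 822 729 mm⁴.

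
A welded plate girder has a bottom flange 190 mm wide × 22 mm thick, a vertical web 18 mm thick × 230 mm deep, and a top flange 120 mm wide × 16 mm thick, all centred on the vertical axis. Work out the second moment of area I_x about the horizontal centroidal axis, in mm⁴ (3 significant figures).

Decompose the section into non-overlapping parts with the origin at the bottom-left of its bounding rectangle.
Bottom plate: 190 × 22, A = 4 180 mm², y = 11 mm, Ī = 168 593 mm⁴.
Web plate: 18 × 230, A = 4 140 mm², y = 137 mm, Ī = 18 250 500 mm⁴.
Top plate: 120 × 16, A = 1 920 mm², y = 260 mm, Ī = 40 960 mm⁴.
Centroid: ȳ = ΣA·y / ΣA = 108.63 mm.
Transfer each piece to the horizontal centroidal axis using Ī + A·d² with d = y − 108.63:
  bottom plate: d = -97.629 mm → contributes +40 009 859 mm⁴
  web plate: d = 28.371 mm → contributes +21 582 864 mm⁴
  top plate: d = 151.37 mm → contributes +44 034 319 mm⁴
Total I = 105 627 043 mm⁴.

I_x ≈ 1.06 × 10⁸ mm⁴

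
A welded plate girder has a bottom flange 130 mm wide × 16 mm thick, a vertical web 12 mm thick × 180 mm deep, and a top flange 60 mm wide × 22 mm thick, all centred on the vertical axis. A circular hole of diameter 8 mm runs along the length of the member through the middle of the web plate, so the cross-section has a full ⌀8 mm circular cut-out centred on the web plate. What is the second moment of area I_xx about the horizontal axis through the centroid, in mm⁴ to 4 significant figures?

Decompose the section into non-overlapping parts with the origin at the bottom-left of its bounding rectangle.
Bottom plate: 130 × 16, A = 2 080 mm², y = 8 mm, Ī = 44373.3 mm⁴.
Web plate: 12 × 180, A = 2 160 mm², y = 106 mm, Ī = 5 832 000 mm⁴.
Top plate: 60 × 22, A = 1 320 mm², y = 207 mm, Ī = 53 240 mm⁴.
Hole (subtracted): ⌀8, A = 50.2655 mm², y = 106 mm, Ī = 201.062 mm⁴.
Centroid: ȳ = ΣA·y / ΣA = 93.2008 mm.
Transfer each piece to the horizontal axis through the centroid using Ī + A·d² with d = y − 93.2008:
  bottom plate: d = -85.2008 mm → contributes +15 143 473 mm⁴
  web plate: d = 12.7992 mm → contributes +6 185 848 mm⁴
  top plate: d = 113.799 mm → contributes +17 147 570 mm⁴
  hole: d = 12.7992 mm → contributes −8435.48 mm⁴
Total I = 38 468 455 mm⁴.

I_xx ≈ 3.847 × 10⁷ mm⁴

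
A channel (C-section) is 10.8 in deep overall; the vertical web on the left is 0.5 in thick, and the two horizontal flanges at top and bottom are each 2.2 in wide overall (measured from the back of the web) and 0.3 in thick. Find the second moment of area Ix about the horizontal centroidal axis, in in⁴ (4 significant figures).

Treat the section as a set of non-overlapping primitives; coordinates are from the bounding-box lower-left.
Web: 0.5 × 10.8, A = 5.4 in², y = 5.4 in, Ī = 52.488 in⁴.
Top flange (beyond web): 1.7 × 0.3, A = 0.51 in², y = 10.65 in, Ī = 0.003825 in⁴.
Bottom flange (beyond web): 1.7 × 0.3, A = 0.51 in², y = 0.15 in, Ī = 0.003825 in⁴.
By symmetry the centroid is at mid-height, ȳ = 5.4 in.
Transfer each piece to the horizontal centroidal axis using Ī + A·d² with d = y − 5.4:
  web: d = 0 in → contributes +52.488 in⁴
  top flange (beyond web): d = 5.25 in → contributes +14.0607 in⁴
  bottom flange (beyond web): d = -5.25 in → contributes +14.0607 in⁴
Total I = 80.6094 in⁴.

Ix ≈ 80.61 in⁴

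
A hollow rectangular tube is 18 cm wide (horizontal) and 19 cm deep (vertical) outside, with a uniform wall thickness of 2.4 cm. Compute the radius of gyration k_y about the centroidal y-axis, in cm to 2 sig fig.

Split into non-overlapping primitives; take the origin at the lower-left of the bounding box.
Outer rectangle: 18 × 19, A = 342 cm², x = 9 cm, Ī = 9 234 cm⁴.
Inner void (subtracted): 13.2 × 14.2, A = 187.4 cm², x = 9 cm, Ī = 2 722 cm⁴.
By symmetry the centroid is at mid-width, x̄ = 9 cm.
All pieces are centred on the centroidal y-axis, so I = ΣĪ (holes subtracted) = 6 512 cm⁴.
Radius of gyration: k = √(I/A) = √(6 512 / 154.6) = 6.491 cm.

k_y ≈ 6.5 cm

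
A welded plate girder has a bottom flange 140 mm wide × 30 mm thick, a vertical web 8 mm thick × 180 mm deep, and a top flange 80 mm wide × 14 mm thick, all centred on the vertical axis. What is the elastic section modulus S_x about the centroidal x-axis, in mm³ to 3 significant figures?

S_x ≈ 2.92 × 10⁵ mm³

Split into non-overlapping primitives; take the origin at the lower-left of the bounding box.
Bottom plate: 140 × 30, A = 4 200 mm², y = 15 mm, Ī = 315 000 mm⁴.
Web plate: 8 × 180, A = 1 440 mm², y = 120 mm, Ī = 3 888 000 mm⁴.
Top plate: 80 × 14, A = 1 120 mm², y = 217 mm, Ī = 18 293 mm⁴.
Centroid: ȳ = ΣA·y / ΣA = 70.834 mm.
Transfer each piece to the centroidal x-axis using Ī + A·d² with d = y − 70.834:
  bottom plate: d = -55.834 mm → contributes +13 408 379 mm⁴
  web plate: d = 49.166 mm → contributes +7 368 860 mm⁴
  top plate: d = 146.17 mm → contributes +23 946 428 mm⁴
Total I = 44 723 668 mm⁴.
Extreme fibre distance c = 153.17 mm; S = I/c = 291 995 mm³.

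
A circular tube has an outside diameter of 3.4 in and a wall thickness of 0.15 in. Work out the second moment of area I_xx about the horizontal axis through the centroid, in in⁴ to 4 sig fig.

I_xx ≈ 2.026 in⁴

Treat the section as a set of non-overlapping primitives; coordinates are from the bounding-box lower-left.
Outer circle: ⌀3.4, A = 9.0792 in², y = 1.7 in, Ī = 6.55972 in⁴.
Bore (subtracted): ⌀3.1, A = 7.54768 in², y = 1.7 in, Ī = 4.53332 in⁴.
By symmetry the centroid is at mid-height, ȳ = 1.7 in.
All pieces are centred on the horizontal axis through the centroid, so I = ΣĪ (holes subtracted) = 2.0264 in⁴.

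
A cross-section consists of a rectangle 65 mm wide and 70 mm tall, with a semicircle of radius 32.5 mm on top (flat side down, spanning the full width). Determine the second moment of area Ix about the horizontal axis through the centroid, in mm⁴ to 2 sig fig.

Ix ≈ 4.9 × 10⁶ mm⁴

Break the section into simple shapes (no overlaps), measuring from the bottom-left corner of the bounding box.
Rectangular body: 65 × 70, A = 4 550 mm², y = 35 mm, Ī = 1 857 917 mm⁴.
Semicircular cap: semicircle r = 32.5, A = 1 659 mm², y = 83.79 mm, Ī = 122 452 mm⁴.
Centroid: ȳ = ΣA·y / ΣA = 48.04 mm.
Transfer each piece to the horizontal axis through the centroid using Ī + A·d² with d = y − 48.04:
  rectangular body: d = -13.04 mm → contributes +2 631 385 mm⁴
  semicircular cap: d = 35.76 mm → contributes +2 243 582 mm⁴
Total I = 4 874 967 mm⁴.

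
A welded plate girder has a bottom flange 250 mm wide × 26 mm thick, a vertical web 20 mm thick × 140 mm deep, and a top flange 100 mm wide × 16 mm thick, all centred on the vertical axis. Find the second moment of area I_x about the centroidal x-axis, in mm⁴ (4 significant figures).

Decompose the section into non-overlapping parts with the origin at the bottom-left of its bounding rectangle.
Bottom plate: 250 × 26, A = 6 500 mm², y = 13 mm, Ī = 366 167 mm⁴.
Web plate: 20 × 140, A = 2 800 mm², y = 96 mm, Ī = 4 573 333 mm⁴.
Top plate: 100 × 16, A = 1 600 mm², y = 174 mm, Ī = 34133.3 mm⁴.
Centroid: ȳ = ΣA·y / ΣA = 57.9541 mm.
Transfer each piece to the centroidal x-axis using Ī + A·d² with d = y − 57.9541:
  bottom plate: d = -44.9541 mm → contributes +13 501 845 mm⁴
  web plate: d = 38.0459 mm → contributes +8 626 301 mm⁴
  top plate: d = 116.046 mm → contributes +21 580 764 mm⁴
Total I = 43 708 910 mm⁴.

I_x ≈ 4.371 × 10⁷ mm⁴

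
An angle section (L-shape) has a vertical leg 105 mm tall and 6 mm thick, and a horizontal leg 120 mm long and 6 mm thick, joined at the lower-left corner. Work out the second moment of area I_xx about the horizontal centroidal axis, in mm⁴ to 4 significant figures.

I_xx ≈ 1.384 × 10⁶ mm⁴

Treat the section as a set of non-overlapping primitives; coordinates are from the bounding-box lower-left.
Vertical leg: 6 × 105, A = 630 mm², y = 52.5 mm, Ī = 578 813 mm⁴.
Horizontal leg (remainder): 114 × 6, A = 684 mm², y = 3 mm, Ī = 2 052 mm⁴.
Centroid: ȳ = ΣA·y / ΣA = 26.7329 mm.
Transfer each piece to the horizontal centroidal axis using Ī + A·d² with d = y − 26.7329:
  vertical leg: d = 25.7671 mm → contributes +997 098 mm⁴
  horizontal leg (remainder): d = -23.7329 mm → contributes +387 315 mm⁴
Total I = 1 384 412 mm⁴.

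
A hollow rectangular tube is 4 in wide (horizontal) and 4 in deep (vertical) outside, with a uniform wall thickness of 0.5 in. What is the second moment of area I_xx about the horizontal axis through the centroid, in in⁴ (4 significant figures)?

Treat the section as a set of non-overlapping primitives; coordinates are from the bounding-box lower-left.
Outer rectangle: 4 × 4, A = 16 in², y = 2 in, Ī = 21.3333 in⁴.
Inner void (subtracted): 3 × 3, A = 9 in², y = 2 in, Ī = 6.75 in⁴.
By symmetry the centroid is at mid-height, ȳ = 2 in.
All pieces are centred on the horizontal axis through the centroid, so I = ΣĪ (holes subtracted) = 14.5833 in⁴.

I_xx ≈ 14.58 in⁴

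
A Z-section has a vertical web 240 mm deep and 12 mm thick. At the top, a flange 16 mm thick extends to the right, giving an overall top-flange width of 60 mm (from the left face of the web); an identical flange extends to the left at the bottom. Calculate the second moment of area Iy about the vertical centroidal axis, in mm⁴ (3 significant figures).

Iy ≈ 1.71 × 10⁶ mm⁴

Treat the section as a set of non-overlapping primitives; coordinates are from the bounding-box lower-left.
Web: 12 × 240, A = 2 880 mm², x = 54 mm, Ī = 34 560 mm⁴.
Top flange (beyond web): 48 × 16, A = 768 mm², x = 84 mm, Ī = 147 456 mm⁴.
Bottom flange (beyond web): 48 × 16, A = 768 mm², x = 24 mm, Ī = 147 456 mm⁴.
Centroid: x̄ = ΣA·x / ΣA = 54 mm.
Transfer each piece to the vertical centroidal axis using Ī + A·d² with d = x − 54:
  web: d = 0 mm → contributes +34 560 mm⁴
  top flange (beyond web): d = 30 mm → contributes +838 656 mm⁴
  bottom flange (beyond web): d = -30 mm → contributes +838 656 mm⁴
Total I = 1 711 872 mm⁴.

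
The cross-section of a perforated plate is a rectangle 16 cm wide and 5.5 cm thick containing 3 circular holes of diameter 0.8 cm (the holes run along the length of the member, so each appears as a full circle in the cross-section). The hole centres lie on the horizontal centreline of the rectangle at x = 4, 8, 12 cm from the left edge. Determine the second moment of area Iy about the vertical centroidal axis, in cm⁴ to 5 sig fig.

Decompose the section into non-overlapping parts with the origin at the bottom-left of its bounding rectangle.
Plate: 16 × 5.5, A = 88 cm², x = 8 cm, Ī = 1877.333 cm⁴.
Hole 1 (subtracted): ⌀0.8, A = 0.5026548 cm², x = 4 cm, Ī = 0.02010619 cm⁴.
Hole 2 (subtracted): ⌀0.8, A = 0.5026548 cm², x = 8 cm, Ī = 0.02010619 cm⁴.
Hole 3 (subtracted): ⌀0.8, A = 0.5026548 cm², x = 12 cm, Ī = 0.02010619 cm⁴.
By symmetry the centroid is at mid-width, x̄ = 8 cm.
Transfer each piece to the vertical centroidal axis using Ī + A·d² with d = x − 8:
  plate: d = 0 cm → contributes +1877.333 cm⁴
  hole 1: d = -4 cm → contributes −8.062583 cm⁴
  hole 2: d = 0 cm → contributes −0.02010619 cm⁴
  hole 3: d = 4 cm → contributes −8.062583 cm⁴
Total I = 1861.188 cm⁴.

Iy ≈ 1861.2 cm⁴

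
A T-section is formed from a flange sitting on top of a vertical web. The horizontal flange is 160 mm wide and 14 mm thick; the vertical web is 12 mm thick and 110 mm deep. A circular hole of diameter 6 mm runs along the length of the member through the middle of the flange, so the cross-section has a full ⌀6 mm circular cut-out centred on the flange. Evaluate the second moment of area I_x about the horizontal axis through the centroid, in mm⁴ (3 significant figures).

Decompose the section into non-overlapping parts with the origin at the bottom-left of its bounding rectangle.
Flange: 160 × 14, A = 2 240 mm², y = 117 mm, Ī = 36 587 mm⁴.
Web: 12 × 110, A = 1 320 mm², y = 55 mm, Ī = 1 331 000 mm⁴.
Hole (subtracted): ⌀6, A = 28.274 mm², y = 117 mm, Ī = 63.617 mm⁴.
Centroid: ȳ = ΣA·y / ΣA = 93.827 mm.
Transfer each piece to the horizontal axis through the centroid using Ī + A·d² with d = y − 93.827:
  flange: d = 23.173 mm → contributes +1 239 420 mm⁴
  web: d = -38.827 mm → contributes +3 320 967 mm⁴
  hole: d = 23.173 mm → contributes −15 246 mm⁴
Total I = 4 545 140 mm⁴.

I_x ≈ 4.55 × 10⁶ mm⁴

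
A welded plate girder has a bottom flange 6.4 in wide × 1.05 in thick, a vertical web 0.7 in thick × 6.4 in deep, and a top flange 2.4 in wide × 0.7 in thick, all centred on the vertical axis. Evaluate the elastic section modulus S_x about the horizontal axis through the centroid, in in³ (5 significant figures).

S_x ≈ 18.988 in³

Split into non-overlapping primitives; take the origin at the lower-left of the bounding box.
Bottom plate: 6.4 × 1.05, A = 6.72 in², y = 0.525 in, Ī = 0.6174 in⁴.
Web plate: 0.7 × 6.4, A = 4.48 in², y = 4.25 in, Ī = 15.29173 in⁴.
Top plate: 2.4 × 0.7, A = 1.68 in², y = 7.8 in, Ī = 0.0686 in⁴.
Centroid: ȳ = ΣA·y / ΣA = 2.769565 in.
Transfer each piece to the horizontal axis through the centroid using Ī + A·d² with d = y − 2.769565:
  bottom plate: d = -2.244565 in → contributes +34.47325 in⁴
  web plate: d = 1.480435 in → contributes +25.11049 in⁴
  top plate: d = 5.030435 in → contributes +42.58146 in⁴
Total I = 102.1652 in⁴.
Extreme fibre distance c = 5.380435 in; S = I/c = 18.98828 in³.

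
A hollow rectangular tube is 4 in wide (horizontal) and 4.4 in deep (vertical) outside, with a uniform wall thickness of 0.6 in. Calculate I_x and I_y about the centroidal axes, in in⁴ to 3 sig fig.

Treat the section as a set of non-overlapping primitives; coordinates are from the bounding-box lower-left.
Outer rectangle: 4 × 4.4, A = 17.6 in², y = 2.2 in, Ī = 28.395 in⁴.
Inner void (subtracted): 2.8 × 3.2, A = 8.96 in², y = 2.2 in, Ī = 7.6459 in⁴.
By symmetry the centroid is at mid-height, ȳ = 2.2 in.
All pieces are centred on the centroidal x-axis, so I = ΣĪ (holes subtracted) = 20.749 in⁴.
Repeating about the centroidal y-axis gives I_y = 17.613 in⁴.

I_x ≈ 20.7 in⁴, I_y ≈ 17.6 in⁴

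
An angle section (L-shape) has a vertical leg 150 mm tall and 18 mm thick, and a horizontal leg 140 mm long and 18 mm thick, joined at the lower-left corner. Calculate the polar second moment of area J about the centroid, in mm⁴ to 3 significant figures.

J ≈ 1.91 × 10⁷ mm⁴

Decompose the section into non-overlapping parts with the origin at the bottom-left of its bounding rectangle.
Vertical leg: 18 × 150, A = 2 700 mm², y = 75 mm, Ī = 5 062 500 mm⁴.
Horizontal leg (remainder): 122 × 18, A = 2 196 mm², y = 9 mm, Ī = 59 292 mm⁴.
Centroid: ȳ = ΣA·y / ΣA = 45.397 mm.
Transfer each piece to the centroidal x-axis using Ī + A·d² with d = y − 45.397:
  vertical leg: d = 29.603 mm → contributes +7 428 602 mm⁴
  horizontal leg (remainder): d = -36.397 mm → contributes +2 968 434 mm⁴
Total I = 10 397 036 mm⁴.
For the y-axis: x̄ = 40.397 mm.
Repeating about the centroidal y-axis gives I_y = 8 730 716 mm⁴.
Polar second moment: J = I_x + I_y = 19 127 752 mm⁴.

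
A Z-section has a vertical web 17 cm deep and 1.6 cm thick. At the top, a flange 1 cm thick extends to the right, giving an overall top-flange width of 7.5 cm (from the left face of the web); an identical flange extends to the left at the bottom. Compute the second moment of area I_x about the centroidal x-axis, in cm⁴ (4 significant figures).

Decompose the section into non-overlapping parts with the origin at the bottom-left of its bounding rectangle.
Web: 1.6 × 17, A = 27.2 cm², y = 8.5 cm, Ī = 655.067 cm⁴.
Top flange (beyond web): 5.9 × 1, A = 5.9 cm², y = 16.5 cm, Ī = 0.491667 cm⁴.
Bottom flange (beyond web): 5.9 × 1, A = 5.9 cm², y = 0.5 cm, Ī = 0.491667 cm⁴.
Centroid: ȳ = ΣA·y / ΣA = 8.5 cm.
Transfer each piece to the centroidal x-axis using Ī + A·d² with d = y − 8.5:
  web: d = 0 cm → contributes +655.067 cm⁴
  top flange (beyond web): d = 8 cm → contributes +378.092 cm⁴
  bottom flange (beyond web): d = -8 cm → contributes +378.092 cm⁴
Total I = 1411.25 cm⁴.

I_x ≈ 1411 cm⁴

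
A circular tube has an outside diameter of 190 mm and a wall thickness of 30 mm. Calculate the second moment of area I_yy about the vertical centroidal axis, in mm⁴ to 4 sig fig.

Break the section into simple shapes (no overlaps), measuring from the bottom-left corner of the bounding box.
Outer circle: ⌀190, A = 28352.9 mm², x = 95 mm, Ī = 63 971 171 mm⁴.
Bore (subtracted): ⌀130, A = 13273.2 mm², x = 95 mm, Ī = 14 019 848 mm⁴.
By symmetry the centroid is at mid-width, x̄ = 95 mm.
All pieces are centred on the vertical centroidal axis, so I = ΣĪ (holes subtracted) = 49 951 323 mm⁴.

I_yy ≈ 4.995 × 10⁷ mm⁴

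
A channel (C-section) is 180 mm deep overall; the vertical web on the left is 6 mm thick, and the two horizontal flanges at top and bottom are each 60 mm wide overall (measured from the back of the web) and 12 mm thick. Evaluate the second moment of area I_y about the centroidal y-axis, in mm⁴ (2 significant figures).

Break the section into simple shapes (no overlaps), measuring from the bottom-left corner of the bounding box.
Web: 6 × 180, A = 1 080 mm², x = 3 mm, Ī = 3 240 mm⁴.
Top flange (beyond web): 54 × 12, A = 648 mm², x = 33 mm, Ī = 157 464 mm⁴.
Bottom flange (beyond web): 54 × 12, A = 648 mm², x = 33 mm, Ī = 157 464 mm⁴.
Centroid: x̄ = ΣA·x / ΣA = 19.36 mm.
Transfer each piece to the centroidal y-axis using Ī + A·d² with d = x − 19.36:
  web: d = -16.36 mm → contributes +292 430 mm⁴
  top flange (beyond web): d = 13.64 mm → contributes +277 960 mm⁴
  bottom flange (beyond web): d = 13.64 mm → contributes +277 960 mm⁴
Total I = 848 350 mm⁴.

I_y ≈ 8.5 × 10⁵ mm⁴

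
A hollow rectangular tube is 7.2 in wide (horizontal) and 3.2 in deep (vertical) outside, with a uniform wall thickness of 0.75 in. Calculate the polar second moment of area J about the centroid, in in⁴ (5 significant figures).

Treat the section as a set of non-overlapping primitives; coordinates are from the bounding-box lower-left.
Outer rectangle: 7.2 × 3.2, A = 23.04 in², y = 1.6 in, Ī = 19.6608 in⁴.
Inner void (subtracted): 5.7 × 1.7, A = 9.69 in², y = 1.6 in, Ī = 2.333675 in⁴.
By symmetry the centroid is at mid-height, ȳ = 1.6 in.
All pieces are centred on the centroidal x-axis, so I = ΣĪ (holes subtracted) = 17.32713 in⁴.
Repeating about the centroidal y-axis gives I_y = 73.29713 in⁴.
Polar second moment: J = I_x + I_y = 90.62425 in⁴.

J ≈ 90.624 in⁴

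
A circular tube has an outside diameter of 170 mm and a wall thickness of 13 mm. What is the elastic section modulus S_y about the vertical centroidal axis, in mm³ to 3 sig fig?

Break the section into simple shapes (no overlaps), measuring from the bottom-left corner of the bounding box.
Outer circle: ⌀170, A = 22 698 mm², x = 85 mm, Ī = 40 998 275 mm⁴.
Bore (subtracted): ⌀144, A = 16 286 mm², x = 85 mm, Ī = 21 106 677 mm⁴.
By symmetry the centroid is at mid-width, x̄ = 85 mm.
All pieces are centred on the vertical centroidal axis, so I = ΣĪ (holes subtracted) = 19 891 598 mm⁴.
Extreme fibre distance c = 85 mm; S = I/c = 234 019 mm³.

S_y ≈ 2.34 × 10⁵ mm³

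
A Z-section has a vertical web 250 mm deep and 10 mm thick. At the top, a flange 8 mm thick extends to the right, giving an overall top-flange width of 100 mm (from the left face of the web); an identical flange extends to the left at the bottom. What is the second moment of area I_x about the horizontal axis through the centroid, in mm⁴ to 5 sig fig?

I_x ≈ 3.4112 × 10⁷ mm⁴

Decompose the section into non-overlapping parts with the origin at the bottom-left of its bounding rectangle.
Web: 10 × 250, A = 2 500 mm², y = 125 mm, Ī = 13 020 833 mm⁴.
Top flange (beyond web): 90 × 8, A = 720 mm², y = 246 mm, Ī = 3 840 mm⁴.
Bottom flange (beyond web): 90 × 8, A = 720 mm², y = 4 mm, Ī = 3 840 mm⁴.
Centroid: ȳ = ΣA·y / ΣA = 125 mm.
Transfer each piece to the horizontal axis through the centroid using Ī + A·d² with d = y − 125:
  web: d = 0 mm → contributes +13 020 833 mm⁴
  top flange (beyond web): d = 121 mm → contributes +10 545 360 mm⁴
  bottom flange (beyond web): d = -121 mm → contributes +10 545 360 mm⁴
Total I = 34 111 553 mm⁴.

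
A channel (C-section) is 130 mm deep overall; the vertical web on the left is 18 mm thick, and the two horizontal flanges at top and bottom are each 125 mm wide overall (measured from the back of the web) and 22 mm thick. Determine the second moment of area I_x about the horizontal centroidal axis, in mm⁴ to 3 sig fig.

Decompose the section into non-overlapping parts with the origin at the bottom-left of its bounding rectangle.
Web: 18 × 130, A = 2 340 mm², y = 65 mm, Ī = 3 295 500 mm⁴.
Top flange (beyond web): 107 × 22, A = 2 354 mm², y = 119 mm, Ī = 94 945 mm⁴.
Bottom flange (beyond web): 107 × 22, A = 2 354 mm², y = 11 mm, Ī = 94 945 mm⁴.
By symmetry the centroid is at mid-height, ȳ = 65 mm.
Transfer each piece to the horizontal centroidal axis using Ī + A·d² with d = y − 65:
  web: d = 0 mm → contributes +3 295 500 mm⁴
  top flange (beyond web): d = 54 mm → contributes +6 959 209 mm⁴
  bottom flange (beyond web): d = -54 mm → contributes +6 959 209 mm⁴
Total I = 17 213 917 mm⁴.

I_x ≈ 1.72 × 10⁷ mm⁴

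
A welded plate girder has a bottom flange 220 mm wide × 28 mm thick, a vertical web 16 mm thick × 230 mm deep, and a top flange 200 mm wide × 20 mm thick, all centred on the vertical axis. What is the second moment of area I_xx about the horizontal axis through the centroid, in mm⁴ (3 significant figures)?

I_xx ≈ 1.75 × 10⁸ mm⁴

Decompose the section into non-overlapping parts with the origin at the bottom-left of its bounding rectangle.
Bottom plate: 220 × 28, A = 6 160 mm², y = 14 mm, Ī = 402 453 mm⁴.
Web plate: 16 × 230, A = 3 680 mm², y = 143 mm, Ī = 16 222 667 mm⁴.
Top plate: 200 × 20, A = 4 000 mm², y = 268 mm, Ī = 133 333 mm⁴.
Centroid: ȳ = ΣA·y / ΣA = 121.71 mm.
Transfer each piece to the horizontal axis through the centroid using Ī + A·d² with d = y − 121.71:
  bottom plate: d = -107.71 mm → contributes +71 868 653 mm⁴
  web plate: d = 21.289 mm → contributes +17 890 525 mm⁴
  top plate: d = 146.29 mm → contributes +85 735 240 mm⁴
Total I = 175 494 417 mm⁴.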